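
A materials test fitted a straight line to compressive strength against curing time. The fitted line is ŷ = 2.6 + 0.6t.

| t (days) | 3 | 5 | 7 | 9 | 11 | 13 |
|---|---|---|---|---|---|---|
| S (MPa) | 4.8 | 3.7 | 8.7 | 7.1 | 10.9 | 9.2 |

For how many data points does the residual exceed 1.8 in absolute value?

t=3: ŷ = 2.6 + 0.6·3 = 4.4; r = 4.8 − 4.4 = 0.4
t=5: ŷ = 2.6 + 0.6·5 = 5.6; r = 3.7 − 5.6 = -1.9
t=7: ŷ = 2.6 + 0.6·7 = 6.8; r = 8.7 − 6.8 = 1.9
t=9: ŷ = 2.6 + 0.6·9 = 8; r = 7.1 − 8 = -0.9
t=11: ŷ = 2.6 + 0.6·11 = 9.2; r = 10.9 − 9.2 = 1.7
t=13: ŷ = 2.6 + 0.6·13 = 10.4; r = 9.2 − 10.4 = -1.2
|r| > 1.8: t=5 (|r|=1.9), t=7 (|r|=1.9) → 2

2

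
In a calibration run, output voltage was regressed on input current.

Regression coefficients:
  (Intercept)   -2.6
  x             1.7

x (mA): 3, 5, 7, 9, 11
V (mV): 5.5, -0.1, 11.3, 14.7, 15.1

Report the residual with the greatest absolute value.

r = -6

x=3: ŷ = -2.6 + 1.7·3 = 2.5; r = 5.5 − 2.5 = 3
x=5: ŷ = -2.6 + 1.7·5 = 5.9; r = -0.1 − 5.9 = -6
x=7: ŷ = -2.6 + 1.7·7 = 9.3; r = 11.3 − 9.3 = 2
x=9: ŷ = -2.6 + 1.7·9 = 12.7; r = 14.7 − 12.7 = 2
x=11: ŷ = -2.6 + 1.7·11 = 16.1; r = 15.1 − 16.1 = -1
Largest |r| is 6 at x = 5, residual -6.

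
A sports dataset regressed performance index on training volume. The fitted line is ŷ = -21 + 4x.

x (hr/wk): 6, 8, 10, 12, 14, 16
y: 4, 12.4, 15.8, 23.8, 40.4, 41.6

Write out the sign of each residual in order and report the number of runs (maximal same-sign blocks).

x=6: ŷ = -21 + 4·6 = 3; r = 4 − 3 = 1
x=8: ŷ = -21 + 4·8 = 11; r = 12.4 − 11 = 1.4
x=10: ŷ = -21 + 4·10 = 19; r = 15.8 − 19 = -3.2
x=12: ŷ = -21 + 4·12 = 27; r = 23.8 − 27 = -3.2
x=14: ŷ = -21 + 4·14 = 35; r = 40.4 − 35 = 5.4
x=16: ŷ = -21 + 4·16 = 43; r = 41.6 − 43 = -1.4
Signs: + + − − + −
Runs: +×2, −×2, +×1, −×1 → 4

4 runs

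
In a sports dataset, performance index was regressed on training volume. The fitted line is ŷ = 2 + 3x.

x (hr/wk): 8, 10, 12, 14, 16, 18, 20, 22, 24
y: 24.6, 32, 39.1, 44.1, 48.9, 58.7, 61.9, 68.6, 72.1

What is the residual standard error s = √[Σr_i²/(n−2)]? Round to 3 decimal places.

s = 1.496

x=8: ŷ = 2 + 3·8 = 26; r = 24.6 − 26 = -1.4
x=10: ŷ = 2 + 3·10 = 32; r = 32 − 32 = 0
x=12: ŷ = 2 + 3·12 = 38; r = 39.1 − 38 = 1.1
x=14: ŷ = 2 + 3·14 = 44; r = 44.1 − 44 = 0.1
x=16: ŷ = 2 + 3·16 = 50; r = 48.9 − 50 = -1.1
x=18: ŷ = 2 + 3·18 = 56; r = 58.7 − 56 = 2.7
x=20: ŷ = 2 + 3·20 = 62; r = 61.9 − 62 = -0.1
x=22: ŷ = 2 + 3·22 = 68; r = 68.6 − 68 = 0.6
x=24: ŷ = 2 + 3·24 = 74; r = 72.1 − 74 = -1.9
SSE = 1.96 + 0 + 1.21 + 0.01 + 1.21 + 7.29 + 0.01 + 0.36 + 3.61 = 15.66
s = √(15.66/7) = √2.23714 ≈ 1.496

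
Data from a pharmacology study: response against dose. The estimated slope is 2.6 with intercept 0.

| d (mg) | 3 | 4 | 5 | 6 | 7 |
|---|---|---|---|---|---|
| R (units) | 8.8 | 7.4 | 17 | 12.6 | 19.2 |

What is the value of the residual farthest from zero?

e = 4

d=3: ŷ = 2.6·3 = 7.8; e = 8.8 − 7.8 = 1
d=4: ŷ = 2.6·4 = 10.4; e = 7.4 − 10.4 = -3
d=5: ŷ = 2.6·5 = 13; e = 17 − 13 = 4
d=6: ŷ = 2.6·6 = 15.6; e = 12.6 − 15.6 = -3
d=7: ŷ = 2.6·7 = 18.2; e = 19.2 − 18.2 = 1
Largest |e| is 4 at d = 5, residual 4.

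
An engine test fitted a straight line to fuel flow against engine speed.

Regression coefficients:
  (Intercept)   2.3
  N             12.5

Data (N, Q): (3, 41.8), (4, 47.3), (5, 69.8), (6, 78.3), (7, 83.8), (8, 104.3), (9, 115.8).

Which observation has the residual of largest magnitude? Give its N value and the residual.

N=3: Q̂ = 2.3 + 12.5·3 = 39.8; e = 41.8 − 39.8 = 2
N=4: Q̂ = 2.3 + 12.5·4 = 52.3; e = 47.3 − 52.3 = -5
N=5: Q̂ = 2.3 + 12.5·5 = 64.8; e = 69.8 − 64.8 = 5
N=6: Q̂ = 2.3 + 12.5·6 = 77.3; e = 78.3 − 77.3 = 1
N=7: Q̂ = 2.3 + 12.5·7 = 89.8; e = 83.8 − 89.8 = -6
N=8: Q̂ = 2.3 + 12.5·8 = 102.3; e = 104.3 − 102.3 = 2
N=9: Q̂ = 2.3 + 12.5·9 = 114.8; e = 115.8 − 114.8 = 1
Largest |e| is 6 at N = 7, residual -6.

N = 7, e = -6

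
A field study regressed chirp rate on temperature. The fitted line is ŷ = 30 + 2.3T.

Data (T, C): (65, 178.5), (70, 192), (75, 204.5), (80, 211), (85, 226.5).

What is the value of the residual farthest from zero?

e = -3

T=65: ŷ = 30 + 2.3·65 = 179.5; e = 178.5 − 179.5 = -1
T=70: ŷ = 30 + 2.3·70 = 191; e = 192 − 191 = 1
T=75: ŷ = 30 + 2.3·75 = 202.5; e = 204.5 − 202.5 = 2
T=80: ŷ = 30 + 2.3·80 = 214; e = 211 − 214 = -3
T=85: ŷ = 30 + 2.3·85 = 225.5; e = 226.5 − 225.5 = 1
Largest |e| is 3 at T = 80, residual -3.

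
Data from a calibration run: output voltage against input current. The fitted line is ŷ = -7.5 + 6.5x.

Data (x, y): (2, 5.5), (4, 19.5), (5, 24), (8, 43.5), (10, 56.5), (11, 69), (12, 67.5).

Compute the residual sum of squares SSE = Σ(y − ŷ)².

SSE = 38

x=2: ŷ = -7.5 + 6.5·2 = 5.5; e = 5.5 − 5.5 = 0
x=4: ŷ = -7.5 + 6.5·4 = 18.5; e = 19.5 − 18.5 = 1
x=5: ŷ = -7.5 + 6.5·5 = 25; e = 24 − 25 = -1
x=8: ŷ = -7.5 + 6.5·8 = 44.5; e = 43.5 − 44.5 = -1
x=10: ŷ = -7.5 + 6.5·10 = 57.5; e = 56.5 − 57.5 = -1
x=11: ŷ = -7.5 + 6.5·11 = 64; e = 69 − 64 = 5
x=12: ŷ = -7.5 + 6.5·12 = 70.5; e = 67.5 − 70.5 = -3
SSE = 0 + 1 + 1 + 1 + 1 + 25 + 9 = 38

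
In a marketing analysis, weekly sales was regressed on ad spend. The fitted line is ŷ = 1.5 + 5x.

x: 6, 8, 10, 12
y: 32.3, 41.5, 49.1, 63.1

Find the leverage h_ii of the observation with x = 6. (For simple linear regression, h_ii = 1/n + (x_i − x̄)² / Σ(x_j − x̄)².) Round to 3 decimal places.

h = 0.700

x̄ = (6 + 8 + 10 + 12)/4 = 9
Σ(x − x̄)² = 9 + 1 + 1 + 9 = 20
h = 1/4 + (-3)²/20 = 0.25 + 0.45 = 0.700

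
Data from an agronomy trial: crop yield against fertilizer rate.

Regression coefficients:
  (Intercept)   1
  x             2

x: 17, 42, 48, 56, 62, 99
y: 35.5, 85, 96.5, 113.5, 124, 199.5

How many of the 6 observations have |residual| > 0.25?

x=17: ŷ = 1 + 2·17 = 35; r = 35.5 − 35 = 0.5
x=42: ŷ = 1 + 2·42 = 85; r = 85 − 85 = 0
x=48: ŷ = 1 + 2·48 = 97; r = 96.5 − 97 = -0.5
x=56: ŷ = 1 + 2·56 = 113; r = 113.5 − 113 = 0.5
x=62: ŷ = 1 + 2·62 = 125; r = 124 − 125 = -1
x=99: ŷ = 1 + 2·99 = 199; r = 199.5 − 199 = 0.5
|r| > 0.25: x=17 (|r|=0.5), x=48 (|r|=0.5), x=56 (|r|=0.5), x=62 (|r|=1), x=99 (|r|=0.5) → 5

5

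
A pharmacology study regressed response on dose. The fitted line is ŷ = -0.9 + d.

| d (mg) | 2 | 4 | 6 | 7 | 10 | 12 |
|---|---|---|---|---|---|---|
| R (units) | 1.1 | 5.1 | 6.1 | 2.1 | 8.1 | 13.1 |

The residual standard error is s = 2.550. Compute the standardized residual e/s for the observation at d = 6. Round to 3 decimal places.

0.392

ŷ = -0.9 + 6 = 5.1
e = 6.1 − 5.1 = 1
e/s = 1 / 2.550 = 0.392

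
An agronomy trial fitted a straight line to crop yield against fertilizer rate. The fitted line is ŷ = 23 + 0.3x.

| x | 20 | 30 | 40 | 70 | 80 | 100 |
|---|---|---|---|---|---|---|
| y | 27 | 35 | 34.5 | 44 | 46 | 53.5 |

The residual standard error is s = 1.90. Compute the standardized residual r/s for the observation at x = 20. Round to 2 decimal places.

-1.05

ŷ = 23 + 0.3·20 = 29
r = 27 − 29 = -2
r/s = -2 / 1.90 = -1.05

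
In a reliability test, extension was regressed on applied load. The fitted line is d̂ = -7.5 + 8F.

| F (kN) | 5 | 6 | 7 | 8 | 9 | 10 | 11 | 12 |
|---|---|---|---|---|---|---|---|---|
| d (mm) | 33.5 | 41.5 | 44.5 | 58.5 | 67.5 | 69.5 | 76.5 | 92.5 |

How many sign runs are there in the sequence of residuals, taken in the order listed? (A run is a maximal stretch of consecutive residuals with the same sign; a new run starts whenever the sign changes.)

F=5: d̂ = -7.5 + 8·5 = 32.5; e = 33.5 − 32.5 = 1
F=6: d̂ = -7.5 + 8·6 = 40.5; e = 41.5 − 40.5 = 1
F=7: d̂ = -7.5 + 8·7 = 48.5; e = 44.5 − 48.5 = -4
F=8: d̂ = -7.5 + 8·8 = 56.5; e = 58.5 − 56.5 = 2
F=9: d̂ = -7.5 + 8·9 = 64.5; e = 67.5 − 64.5 = 3
F=10: d̂ = -7.5 + 8·10 = 72.5; e = 69.5 − 72.5 = -3
F=11: d̂ = -7.5 + 8·11 = 80.5; e = 76.5 − 80.5 = -4
F=12: d̂ = -7.5 + 8·12 = 88.5; e = 92.5 − 88.5 = 4
Signs: + + − + + − − +
Runs: +×2, −×1, +×2, −×2, +×1 → 5

5 runs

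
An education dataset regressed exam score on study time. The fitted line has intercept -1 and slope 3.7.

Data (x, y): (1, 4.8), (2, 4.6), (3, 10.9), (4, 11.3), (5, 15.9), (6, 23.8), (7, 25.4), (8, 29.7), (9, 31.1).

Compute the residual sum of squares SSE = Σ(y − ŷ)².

x=1: ŷ = -1 + 3.7·1 = 2.7; e = 4.8 − 2.7 = 2.1
x=2: ŷ = -1 + 3.7·2 = 6.4; e = 4.6 − 6.4 = -1.8
x=3: ŷ = -1 + 3.7·3 = 10.1; e = 10.9 − 10.1 = 0.8
x=4: ŷ = -1 + 3.7·4 = 13.8; e = 11.3 − 13.8 = -2.5
x=5: ŷ = -1 + 3.7·5 = 17.5; e = 15.9 − 17.5 = -1.6
x=6: ŷ = -1 + 3.7·6 = 21.2; e = 23.8 − 21.2 = 2.6
x=7: ŷ = -1 + 3.7·7 = 24.9; e = 25.4 − 24.9 = 0.5
x=8: ŷ = -1 + 3.7·8 = 28.6; e = 29.7 − 28.6 = 1.1
x=9: ŷ = -1 + 3.7·9 = 32.3; e = 31.1 − 32.3 = -1.2
SSE = 4.41 + 3.24 + 0.64 + 6.25 + 2.56 + 6.76 + 0.25 + 1.21 + 1.44 = 26.76

SSE = 26.76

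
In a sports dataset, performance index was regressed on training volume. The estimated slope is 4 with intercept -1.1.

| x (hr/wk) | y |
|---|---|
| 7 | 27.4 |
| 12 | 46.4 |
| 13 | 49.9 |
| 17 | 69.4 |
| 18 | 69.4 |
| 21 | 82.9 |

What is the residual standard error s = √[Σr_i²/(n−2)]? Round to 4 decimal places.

x=7: ŷ = -1.1 + 4·7 = 26.9; r = 27.4 − 26.9 = 0.5
x=12: ŷ = -1.1 + 4·12 = 46.9; r = 46.4 − 46.9 = -0.5
x=13: ŷ = -1.1 + 4·13 = 50.9; r = 49.9 − 50.9 = -1
x=17: ŷ = -1.1 + 4·17 = 66.9; r = 69.4 − 66.9 = 2.5
x=18: ŷ = -1.1 + 4·18 = 70.9; r = 69.4 − 70.9 = -1.5
x=21: ŷ = -1.1 + 4·21 = 82.9; r = 82.9 − 82.9 = 0
SSE = 0.25 + 0.25 + 1 + 6.25 + 2.25 + 0 = 10
s = √(10/4) = √2.5 ≈ 1.5811

s = 1.5811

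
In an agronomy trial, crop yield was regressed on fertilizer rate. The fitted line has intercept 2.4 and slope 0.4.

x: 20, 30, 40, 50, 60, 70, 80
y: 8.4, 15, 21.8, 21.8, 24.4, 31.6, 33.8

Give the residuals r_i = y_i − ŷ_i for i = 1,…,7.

-2, 0.6, 3.4, -0.6, -2, 1.2, -0.6

x=20: ŷ = 2.4 + 0.4·20 = 10.4; r = 8.4 − 10.4 = -2
x=30: ŷ = 2.4 + 0.4·30 = 14.4; r = 15 − 14.4 = 0.6
x=40: ŷ = 2.4 + 0.4·40 = 18.4; r = 21.8 − 18.4 = 3.4
x=50: ŷ = 2.4 + 0.4·50 = 22.4; r = 21.8 − 22.4 = -0.6
x=60: ŷ = 2.4 + 0.4·60 = 26.4; r = 24.4 − 26.4 = -2
x=70: ŷ = 2.4 + 0.4·70 = 30.4; r = 31.6 − 30.4 = 1.2
x=80: ŷ = 2.4 + 0.4·80 = 34.4; r = 33.8 − 34.4 = -0.6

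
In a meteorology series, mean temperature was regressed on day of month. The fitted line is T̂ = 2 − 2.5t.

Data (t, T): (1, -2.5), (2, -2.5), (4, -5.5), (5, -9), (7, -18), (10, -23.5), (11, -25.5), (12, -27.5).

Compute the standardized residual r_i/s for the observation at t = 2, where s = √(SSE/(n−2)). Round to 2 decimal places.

t=1: T̂ = 2 − 2.5·1 = -0.5; r = -2.5 − (-0.5) = -2
t=2: T̂ = 2 − 2.5·2 = -3; r = -2.5 − (-3) = 0.5
t=4: T̂ = 2 − 2.5·4 = -8; r = -5.5 − (-8) = 2.5
t=5: T̂ = 2 − 2.5·5 = -10.5; r = -9 − (-10.5) = 1.5
t=7: T̂ = 2 − 2.5·7 = -15.5; r = -18 − (-15.5) = -2.5
t=10: T̂ = 2 − 2.5·10 = -23; r = -23.5 − (-23) = -0.5
t=11: T̂ = 2 − 2.5·11 = -25.5; r = -25.5 − (-25.5) = 0
t=12: T̂ = 2 − 2.5·12 = -28; r = -27.5 − (-28) = 0.5
SSE = 4 + 0.25 + 6.25 + 2.25 + 6.25 + 0.25 + 0 + 0.25 = 19.5
s = √(19.5/6) = 1.80278
r/s = 0.5 / 1.80278 = 0.28

0.28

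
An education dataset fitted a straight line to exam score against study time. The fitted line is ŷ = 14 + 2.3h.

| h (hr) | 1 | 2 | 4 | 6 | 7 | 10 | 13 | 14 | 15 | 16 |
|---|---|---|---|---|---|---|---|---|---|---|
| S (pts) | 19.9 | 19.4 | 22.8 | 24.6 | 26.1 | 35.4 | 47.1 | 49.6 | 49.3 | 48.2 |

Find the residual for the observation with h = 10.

ŷ = 14 + 2.3·10 = 37
e = 35.4 − 37 = -1.6

e = -1.6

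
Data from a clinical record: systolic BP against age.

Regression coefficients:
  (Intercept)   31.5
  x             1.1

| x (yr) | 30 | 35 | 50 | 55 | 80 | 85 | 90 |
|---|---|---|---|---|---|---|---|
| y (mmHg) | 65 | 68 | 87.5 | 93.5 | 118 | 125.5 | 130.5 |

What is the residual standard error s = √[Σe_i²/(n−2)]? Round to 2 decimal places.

x=30: ŷ = 31.5 + 1.1·30 = 64.5; e = 65 − 64.5 = 0.5
x=35: ŷ = 31.5 + 1.1·35 = 70; e = 68 − 70 = -2
x=50: ŷ = 31.5 + 1.1·50 = 86.5; e = 87.5 − 86.5 = 1
x=55: ŷ = 31.5 + 1.1·55 = 92; e = 93.5 − 92 = 1.5
x=80: ŷ = 31.5 + 1.1·80 = 119.5; e = 118 − 119.5 = -1.5
x=85: ŷ = 31.5 + 1.1·85 = 125; e = 125.5 − 125 = 0.5
x=90: ŷ = 31.5 + 1.1·90 = 130.5; e = 130.5 − 130.5 = 0
SSE = 0.25 + 4 + 1 + 2.25 + 2.25 + 0.25 + 0 = 10
s = √(10/5) = √2 ≈ 1.41

s = 1.41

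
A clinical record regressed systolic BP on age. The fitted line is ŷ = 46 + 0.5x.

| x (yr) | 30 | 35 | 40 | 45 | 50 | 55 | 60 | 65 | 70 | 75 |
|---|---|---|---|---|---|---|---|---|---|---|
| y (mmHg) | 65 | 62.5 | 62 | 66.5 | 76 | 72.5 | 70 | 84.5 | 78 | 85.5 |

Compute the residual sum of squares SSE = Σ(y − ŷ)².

x=30: ŷ = 46 + 0.5·30 = 61; e = 65 − 61 = 4
x=35: ŷ = 46 + 0.5·35 = 63.5; e = 62.5 − 63.5 = -1
x=40: ŷ = 46 + 0.5·40 = 66; e = 62 − 66 = -4
x=45: ŷ = 46 + 0.5·45 = 68.5; e = 66.5 − 68.5 = -2
x=50: ŷ = 46 + 0.5·50 = 71; e = 76 − 71 = 5
x=55: ŷ = 46 + 0.5·55 = 73.5; e = 72.5 − 73.5 = -1
x=60: ŷ = 46 + 0.5·60 = 76; e = 70 − 76 = -6
x=65: ŷ = 46 + 0.5·65 = 78.5; e = 84.5 − 78.5 = 6
x=70: ŷ = 46 + 0.5·70 = 81; e = 78 − 81 = -3
x=75: ŷ = 46 + 0.5·75 = 83.5; e = 85.5 − 83.5 = 2
SSE = 16 + 1 + 16 + 4 + 25 + 1 + 36 + 36 + 9 + 4 = 148

SSE = 148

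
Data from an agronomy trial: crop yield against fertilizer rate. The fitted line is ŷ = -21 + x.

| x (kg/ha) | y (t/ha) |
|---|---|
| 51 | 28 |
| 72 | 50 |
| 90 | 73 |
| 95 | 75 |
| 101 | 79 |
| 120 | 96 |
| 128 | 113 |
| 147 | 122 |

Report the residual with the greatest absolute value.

e = 6

x=51: ŷ = -21 + 51 = 30; e = 28 − 30 = -2
x=72: ŷ = -21 + 72 = 51; e = 50 − 51 = -1
x=90: ŷ = -21 + 90 = 69; e = 73 − 69 = 4
x=95: ŷ = -21 + 95 = 74; e = 75 − 74 = 1
x=101: ŷ = -21 + 101 = 80; e = 79 − 80 = -1
x=120: ŷ = -21 + 120 = 99; e = 96 − 99 = -3
x=128: ŷ = -21 + 128 = 107; e = 113 − 107 = 6
x=147: ŷ = -21 + 147 = 126; e = 122 − 126 = -4
Largest |e| is 6 at x = 128, residual 6.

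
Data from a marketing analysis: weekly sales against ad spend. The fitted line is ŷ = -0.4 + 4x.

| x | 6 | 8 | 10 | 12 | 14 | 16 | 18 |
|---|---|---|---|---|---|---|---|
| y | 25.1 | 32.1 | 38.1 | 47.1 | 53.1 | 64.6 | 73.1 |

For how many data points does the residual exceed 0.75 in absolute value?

5

x=6: ŷ = -0.4 + 4·6 = 23.6; e = 25.1 − 23.6 = 1.5
x=8: ŷ = -0.4 + 4·8 = 31.6; e = 32.1 − 31.6 = 0.5
x=10: ŷ = -0.4 + 4·10 = 39.6; e = 38.1 − 39.6 = -1.5
x=12: ŷ = -0.4 + 4·12 = 47.6; e = 47.1 − 47.6 = -0.5
x=14: ŷ = -0.4 + 4·14 = 55.6; e = 53.1 − 55.6 = -2.5
x=16: ŷ = -0.4 + 4·16 = 63.6; e = 64.6 − 63.6 = 1
x=18: ŷ = -0.4 + 4·18 = 71.6; e = 73.1 − 71.6 = 1.5
|e| > 0.75: x=6 (|e|=1.5), x=10 (|e|=1.5), x=14 (|e|=2.5), x=16 (|e|=1), x=18 (|e|=1.5) → 5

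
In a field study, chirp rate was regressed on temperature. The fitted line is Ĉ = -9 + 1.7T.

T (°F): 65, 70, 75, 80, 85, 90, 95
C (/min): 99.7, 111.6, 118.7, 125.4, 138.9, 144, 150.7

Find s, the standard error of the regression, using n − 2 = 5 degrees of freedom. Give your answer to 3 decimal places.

s = 2.154

T=65: Ĉ = -9 + 1.7·65 = 101.5; r = 99.7 − 101.5 = -1.8
T=70: Ĉ = -9 + 1.7·70 = 110; r = 111.6 − 110 = 1.6
T=75: Ĉ = -9 + 1.7·75 = 118.5; r = 118.7 − 118.5 = 0.2
T=80: Ĉ = -9 + 1.7·80 = 127; r = 125.4 − 127 = -1.6
T=85: Ĉ = -9 + 1.7·85 = 135.5; r = 138.9 − 135.5 = 3.4
T=90: Ĉ = -9 + 1.7·90 = 144; r = 144 − 144 = 0
T=95: Ĉ = -9 + 1.7·95 = 152.5; r = 150.7 − 152.5 = -1.8
SSE = 3.24 + 2.56 + 0.04 + 2.56 + 11.56 + 0 + 3.24 = 23.2
s = √(23.2/5) = √4.64 ≈ 2.154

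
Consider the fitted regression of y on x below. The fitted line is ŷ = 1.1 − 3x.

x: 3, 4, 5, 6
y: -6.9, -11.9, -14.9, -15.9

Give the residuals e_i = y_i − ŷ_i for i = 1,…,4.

x=3: ŷ = 1.1 − 3·3 = -7.9; e = -6.9 − (-7.9) = 1
x=4: ŷ = 1.1 − 3·4 = -10.9; e = -11.9 − (-10.9) = -1
x=5: ŷ = 1.1 − 3·5 = -13.9; e = -14.9 − (-13.9) = -1
x=6: ŷ = 1.1 − 3·6 = -16.9; e = -15.9 − (-16.9) = 1

1, -1, -1, 1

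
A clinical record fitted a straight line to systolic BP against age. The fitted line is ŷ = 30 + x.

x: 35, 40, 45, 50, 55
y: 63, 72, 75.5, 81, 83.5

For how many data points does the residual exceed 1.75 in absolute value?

x=35: ŷ = 30 + 35 = 65; r = 63 − 65 = -2
x=40: ŷ = 30 + 40 = 70; r = 72 − 70 = 2
x=45: ŷ = 30 + 45 = 75; r = 75.5 − 75 = 0.5
x=50: ŷ = 30 + 50 = 80; r = 81 − 80 = 1
x=55: ŷ = 30 + 55 = 85; r = 83.5 − 85 = -1.5
|r| > 1.75: x=35 (|r|=2), x=40 (|r|=2) → 2

2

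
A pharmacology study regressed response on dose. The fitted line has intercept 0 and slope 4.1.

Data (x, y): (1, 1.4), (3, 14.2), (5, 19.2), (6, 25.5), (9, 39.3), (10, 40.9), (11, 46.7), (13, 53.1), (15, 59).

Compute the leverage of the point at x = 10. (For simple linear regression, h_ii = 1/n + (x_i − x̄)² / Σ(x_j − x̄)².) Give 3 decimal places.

x̄ = (1 + 3 + 5 + 6 + 9 + 10 + 11 + 13 + 15)/9 = 8.11111
Σ(x − x̄)² = 50.5679 + 26.1235 + 9.67901 + 4.45679 + 0.790123 + 3.5679 + 8.34568 + 23.9012 + 47.4568 = 174.889
h = 1/9 + (1.88889)²/174.889 = 0.111111 + 0.020401 = 0.132

h = 0.132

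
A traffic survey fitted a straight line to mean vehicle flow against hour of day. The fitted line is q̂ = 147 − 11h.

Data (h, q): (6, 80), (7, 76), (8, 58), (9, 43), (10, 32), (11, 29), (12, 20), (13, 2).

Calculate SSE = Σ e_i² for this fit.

SSE = 126

h=6: q̂ = 147 − 11·6 = 81; e = 80 − 81 = -1
h=7: q̂ = 147 − 11·7 = 70; e = 76 − 70 = 6
h=8: q̂ = 147 − 11·8 = 59; e = 58 − 59 = -1
h=9: q̂ = 147 − 11·9 = 48; e = 43 − 48 = -5
h=10: q̂ = 147 − 11·10 = 37; e = 32 − 37 = -5
h=11: q̂ = 147 − 11·11 = 26; e = 29 − 26 = 3
h=12: q̂ = 147 − 11·12 = 15; e = 20 − 15 = 5
h=13: q̂ = 147 − 11·13 = 4; e = 2 − 4 = -2
SSE = 1 + 36 + 1 + 25 + 25 + 9 + 25 + 4 = 126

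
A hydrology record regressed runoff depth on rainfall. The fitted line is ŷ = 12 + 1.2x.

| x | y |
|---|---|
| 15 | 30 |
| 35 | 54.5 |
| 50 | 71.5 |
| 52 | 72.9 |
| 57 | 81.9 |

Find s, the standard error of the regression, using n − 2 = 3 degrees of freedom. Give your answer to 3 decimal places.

s = 1.291

x=15: ŷ = 12 + 1.2·15 = 30; e = 30 − 30 = 0
x=35: ŷ = 12 + 1.2·35 = 54; e = 54.5 − 54 = 0.5
x=50: ŷ = 12 + 1.2·50 = 72; e = 71.5 − 72 = -0.5
x=52: ŷ = 12 + 1.2·52 = 74.4; e = 72.9 − 74.4 = -1.5
x=57: ŷ = 12 + 1.2·57 = 80.4; e = 81.9 − 80.4 = 1.5
SSE = 0 + 0.25 + 0.25 + 2.25 + 2.25 = 5
s = √(5/3) = √1.66667 ≈ 1.291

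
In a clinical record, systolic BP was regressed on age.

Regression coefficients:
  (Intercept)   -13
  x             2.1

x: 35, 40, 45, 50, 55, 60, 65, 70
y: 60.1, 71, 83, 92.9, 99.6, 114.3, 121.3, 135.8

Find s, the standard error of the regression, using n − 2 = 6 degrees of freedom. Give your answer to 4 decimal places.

x=35: ŷ = -13 + 2.1·35 = 60.5; e = 60.1 − 60.5 = -0.4
x=40: ŷ = -13 + 2.1·40 = 71; e = 71 − 71 = 0
x=45: ŷ = -13 + 2.1·45 = 81.5; e = 83 − 81.5 = 1.5
x=50: ŷ = -13 + 2.1·50 = 92; e = 92.9 − 92 = 0.9
x=55: ŷ = -13 + 2.1·55 = 102.5; e = 99.6 − 102.5 = -2.9
x=60: ŷ = -13 + 2.1·60 = 113; e = 114.3 − 113 = 1.3
x=65: ŷ = -13 + 2.1·65 = 123.5; e = 121.3 − 123.5 = -2.2
x=70: ŷ = -13 + 2.1·70 = 134; e = 135.8 − 134 = 1.8
SSE = 0.16 + 0 + 2.25 + 0.81 + 8.41 + 1.69 + 4.84 + 3.24 = 21.4
s = √(21.4/6) = √3.56667 ≈ 1.8886

s = 1.8886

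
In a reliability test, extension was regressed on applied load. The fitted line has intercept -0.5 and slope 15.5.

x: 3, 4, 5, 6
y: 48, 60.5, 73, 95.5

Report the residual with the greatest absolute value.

e = -4

x=3: ŷ = -0.5 + 15.5·3 = 46; e = 48 − 46 = 2
x=4: ŷ = -0.5 + 15.5·4 = 61.5; e = 60.5 − 61.5 = -1
x=5: ŷ = -0.5 + 15.5·5 = 77; e = 73 − 77 = -4
x=6: ŷ = -0.5 + 15.5·6 = 92.5; e = 95.5 − 92.5 = 3
Largest |e| is 4 at x = 5, residual -4.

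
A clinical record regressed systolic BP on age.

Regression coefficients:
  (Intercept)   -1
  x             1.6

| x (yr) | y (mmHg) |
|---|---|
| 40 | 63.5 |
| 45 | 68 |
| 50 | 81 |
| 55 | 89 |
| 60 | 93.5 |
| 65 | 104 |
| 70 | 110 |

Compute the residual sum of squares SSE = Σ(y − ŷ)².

SSE = 21.5

x=40: ŷ = -1 + 1.6·40 = 63; e = 63.5 − 63 = 0.5
x=45: ŷ = -1 + 1.6·45 = 71; e = 68 − 71 = -3
x=50: ŷ = -1 + 1.6·50 = 79; e = 81 − 79 = 2
x=55: ŷ = -1 + 1.6·55 = 87; e = 89 − 87 = 2
x=60: ŷ = -1 + 1.6·60 = 95; e = 93.5 − 95 = -1.5
x=65: ŷ = -1 + 1.6·65 = 103; e = 104 − 103 = 1
x=70: ŷ = -1 + 1.6·70 = 111; e = 110 − 111 = -1
SSE = 0.25 + 9 + 4 + 4 + 2.25 + 1 + 1 = 21.5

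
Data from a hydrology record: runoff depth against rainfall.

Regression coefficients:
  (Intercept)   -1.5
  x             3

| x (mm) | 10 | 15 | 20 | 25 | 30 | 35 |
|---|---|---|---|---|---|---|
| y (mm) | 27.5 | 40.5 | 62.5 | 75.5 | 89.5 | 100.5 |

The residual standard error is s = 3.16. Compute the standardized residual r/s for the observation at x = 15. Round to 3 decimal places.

-0.949

ŷ = -1.5 + 3·15 = 43.5
r = 40.5 − 43.5 = -3
r/s = -3 / 3.16 = -0.949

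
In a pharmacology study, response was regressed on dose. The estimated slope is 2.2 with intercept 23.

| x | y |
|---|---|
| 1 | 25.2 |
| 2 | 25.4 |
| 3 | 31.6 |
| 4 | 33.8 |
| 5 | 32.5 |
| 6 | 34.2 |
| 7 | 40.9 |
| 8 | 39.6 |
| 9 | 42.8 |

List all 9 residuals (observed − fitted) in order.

0, -2, 2, 2, -1.5, -2, 2.5, -1, 0

x=1: ŷ = 23 + 2.2·1 = 25.2; r = 25.2 − 25.2 = 0
x=2: ŷ = 23 + 2.2·2 = 27.4; r = 25.4 − 27.4 = -2
x=3: ŷ = 23 + 2.2·3 = 29.6; r = 31.6 − 29.6 = 2
x=4: ŷ = 23 + 2.2·4 = 31.8; r = 33.8 − 31.8 = 2
x=5: ŷ = 23 + 2.2·5 = 34; r = 32.5 − 34 = -1.5
x=6: ŷ = 23 + 2.2·6 = 36.2; r = 34.2 − 36.2 = -2
x=7: ŷ = 23 + 2.2·7 = 38.4; r = 40.9 − 38.4 = 2.5
x=8: ŷ = 23 + 2.2·8 = 40.6; r = 39.6 − 40.6 = -1
x=9: ŷ = 23 + 2.2·9 = 42.8; r = 42.8 − 42.8 = 0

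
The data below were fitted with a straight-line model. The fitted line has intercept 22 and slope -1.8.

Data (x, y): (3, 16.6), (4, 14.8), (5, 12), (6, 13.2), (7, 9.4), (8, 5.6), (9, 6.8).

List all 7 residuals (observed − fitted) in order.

0, 0, -1, 2, 0, -2, 1

x=3: ŷ = 22 − 1.8·3 = 16.6; r = 16.6 − 16.6 = 0
x=4: ŷ = 22 − 1.8·4 = 14.8; r = 14.8 − 14.8 = 0
x=5: ŷ = 22 − 1.8·5 = 13; r = 12 − 13 = -1
x=6: ŷ = 22 − 1.8·6 = 11.2; r = 13.2 − 11.2 = 2
x=7: ŷ = 22 − 1.8·7 = 9.4; r = 9.4 − 9.4 = 0
x=8: ŷ = 22 − 1.8·8 = 7.6; r = 5.6 − 7.6 = -2
x=9: ŷ = 22 − 1.8·9 = 5.8; r = 6.8 − 5.8 = 1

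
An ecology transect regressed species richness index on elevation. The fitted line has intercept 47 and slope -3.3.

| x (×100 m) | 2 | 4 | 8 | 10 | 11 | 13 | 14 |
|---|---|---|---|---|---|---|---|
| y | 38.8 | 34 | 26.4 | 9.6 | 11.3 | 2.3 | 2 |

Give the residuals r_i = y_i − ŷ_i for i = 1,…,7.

x=2: ŷ = 47 − 3.3·2 = 40.4; r = 38.8 − 40.4 = -1.6
x=4: ŷ = 47 − 3.3·4 = 33.8; r = 34 − 33.8 = 0.2
x=8: ŷ = 47 − 3.3·8 = 20.6; r = 26.4 − 20.6 = 5.8
x=10: ŷ = 47 − 3.3·10 = 14; r = 9.6 − 14 = -4.4
x=11: ŷ = 47 − 3.3·11 = 10.7; r = 11.3 − 10.7 = 0.6
x=13: ŷ = 47 − 3.3·13 = 4.1; r = 2.3 − 4.1 = -1.8
x=14: ŷ = 47 − 3.3·14 = 0.8; r = 2 − 0.8 = 1.2

-1.6, 0.2, 5.8, -4.4, 0.6, -1.8, 1.2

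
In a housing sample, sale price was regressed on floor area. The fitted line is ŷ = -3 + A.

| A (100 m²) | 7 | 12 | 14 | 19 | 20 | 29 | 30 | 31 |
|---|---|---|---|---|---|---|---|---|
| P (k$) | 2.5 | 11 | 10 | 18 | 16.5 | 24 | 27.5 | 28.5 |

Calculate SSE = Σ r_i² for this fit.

SSE = 16

A=7: ŷ = -3 + 7 = 4; r = 2.5 − 4 = -1.5
A=12: ŷ = -3 + 12 = 9; r = 11 − 9 = 2
A=14: ŷ = -3 + 14 = 11; r = 10 − 11 = -1
A=19: ŷ = -3 + 19 = 16; r = 18 − 16 = 2
A=20: ŷ = -3 + 20 = 17; r = 16.5 − 17 = -0.5
A=29: ŷ = -3 + 29 = 26; r = 24 − 26 = -2
A=30: ŷ = -3 + 30 = 27; r = 27.5 − 27 = 0.5
A=31: ŷ = -3 + 31 = 28; r = 28.5 − 28 = 0.5
SSE = 2.25 + 4 + 1 + 4 + 0.25 + 4 + 0.25 + 0.25 = 16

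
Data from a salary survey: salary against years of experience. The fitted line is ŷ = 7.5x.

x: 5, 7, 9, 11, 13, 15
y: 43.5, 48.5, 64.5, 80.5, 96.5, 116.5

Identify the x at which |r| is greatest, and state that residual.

x=5: ŷ = 7.5·5 = 37.5; r = 43.5 − 37.5 = 6
x=7: ŷ = 7.5·7 = 52.5; r = 48.5 − 52.5 = -4
x=9: ŷ = 7.5·9 = 67.5; r = 64.5 − 67.5 = -3
x=11: ŷ = 7.5·11 = 82.5; r = 80.5 − 82.5 = -2
x=13: ŷ = 7.5·13 = 97.5; r = 96.5 − 97.5 = -1
x=15: ŷ = 7.5·15 = 112.5; r = 116.5 − 112.5 = 4
Largest |r| is 6 at x = 5, residual 6.

x = 5, r = 6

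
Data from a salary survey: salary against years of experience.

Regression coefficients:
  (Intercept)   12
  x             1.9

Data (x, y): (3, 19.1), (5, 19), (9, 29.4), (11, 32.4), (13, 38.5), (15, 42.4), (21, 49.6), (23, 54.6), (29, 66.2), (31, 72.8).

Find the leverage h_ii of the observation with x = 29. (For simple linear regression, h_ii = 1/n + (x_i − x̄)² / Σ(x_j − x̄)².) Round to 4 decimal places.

x̄ = (3 + 5 + 9 + 11 + 13 + 15 + 21 + 23 + 29 + 31)/10 = 16
Σ(x − x̄)² = 169 + 121 + 49 + 25 + 9 + 1 + 25 + 49 + 169 + 225 = 842
h = 1/10 + (13)²/842 = 0.1 + 0.200713 = 0.3007

h = 0.3007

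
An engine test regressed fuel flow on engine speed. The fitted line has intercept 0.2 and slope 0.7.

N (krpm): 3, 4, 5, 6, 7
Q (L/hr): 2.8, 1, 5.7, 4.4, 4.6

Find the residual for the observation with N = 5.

r = 2

ŷ = 0.2 + 0.7·5 = 3.7
r = 5.7 − 3.7 = 2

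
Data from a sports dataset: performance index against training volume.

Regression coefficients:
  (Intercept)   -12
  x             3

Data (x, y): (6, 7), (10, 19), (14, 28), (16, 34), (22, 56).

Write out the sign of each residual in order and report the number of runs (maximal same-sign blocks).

3 runs

x=6: ŷ = -12 + 3·6 = 6; r = 7 − 6 = 1
x=10: ŷ = -12 + 3·10 = 18; r = 19 − 18 = 1
x=14: ŷ = -12 + 3·14 = 30; r = 28 − 30 = -2
x=16: ŷ = -12 + 3·16 = 36; r = 34 − 36 = -2
x=22: ŷ = -12 + 3·22 = 54; r = 56 − 54 = 2
Signs: + + − − +
Runs: +×2, −×2, +×1 → 3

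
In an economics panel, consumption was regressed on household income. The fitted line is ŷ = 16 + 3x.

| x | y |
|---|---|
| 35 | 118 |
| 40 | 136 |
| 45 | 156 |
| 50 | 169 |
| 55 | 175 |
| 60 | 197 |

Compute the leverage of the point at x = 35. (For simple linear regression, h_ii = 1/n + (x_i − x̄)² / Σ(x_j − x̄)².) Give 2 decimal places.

h = 0.52

x̄ = (35 + 40 + 45 + 50 + 55 + 60)/6 = 47.5
Σ(x − x̄)² = 156.25 + 56.25 + 6.25 + 6.25 + 56.25 + 156.25 = 437.5
h = 1/6 + (-12.5)²/437.5 = 0.166667 + 0.357143 = 0.52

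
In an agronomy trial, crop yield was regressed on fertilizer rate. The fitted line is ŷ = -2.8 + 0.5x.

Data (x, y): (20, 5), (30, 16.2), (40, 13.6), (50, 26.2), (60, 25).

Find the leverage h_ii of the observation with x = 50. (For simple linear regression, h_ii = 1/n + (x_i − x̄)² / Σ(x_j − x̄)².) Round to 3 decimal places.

h = 0.300

x̄ = (20 + 30 + 40 + 50 + 60)/5 = 40
Σ(x − x̄)² = 400 + 100 + 0 + 100 + 400 = 1000
h = 1/5 + (10)²/1000 = 0.2 + 0.1 = 0.300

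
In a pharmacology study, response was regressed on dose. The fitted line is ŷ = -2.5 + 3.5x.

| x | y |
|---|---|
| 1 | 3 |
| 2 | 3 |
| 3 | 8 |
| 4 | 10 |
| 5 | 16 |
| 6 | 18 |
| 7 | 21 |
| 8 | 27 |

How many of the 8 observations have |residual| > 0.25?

7

x=1: ŷ = -2.5 + 3.5·1 = 1; r = 3 − 1 = 2
x=2: ŷ = -2.5 + 3.5·2 = 4.5; r = 3 − 4.5 = -1.5
x=3: ŷ = -2.5 + 3.5·3 = 8; r = 8 − 8 = 0
x=4: ŷ = -2.5 + 3.5·4 = 11.5; r = 10 − 11.5 = -1.5
x=5: ŷ = -2.5 + 3.5·5 = 15; r = 16 − 15 = 1
x=6: ŷ = -2.5 + 3.5·6 = 18.5; r = 18 − 18.5 = -0.5
x=7: ŷ = -2.5 + 3.5·7 = 22; r = 21 − 22 = -1
x=8: ŷ = -2.5 + 3.5·8 = 25.5; r = 27 − 25.5 = 1.5
|r| > 0.25: x=1 (|r|=2), x=2 (|r|=1.5), x=4 (|r|=1.5), x=5 (|r|=1), x=6 (|r|=0.5), x=7 (|r|=1), x=8 (|r|=1.5) → 7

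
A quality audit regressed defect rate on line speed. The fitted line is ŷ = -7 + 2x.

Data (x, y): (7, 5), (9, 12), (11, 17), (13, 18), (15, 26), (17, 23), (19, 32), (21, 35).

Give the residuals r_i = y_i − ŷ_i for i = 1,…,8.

x=7: ŷ = -7 + 2·7 = 7; r = 5 − 7 = -2
x=9: ŷ = -7 + 2·9 = 11; r = 12 − 11 = 1
x=11: ŷ = -7 + 2·11 = 15; r = 17 − 15 = 2
x=13: ŷ = -7 + 2·13 = 19; r = 18 − 19 = -1
x=15: ŷ = -7 + 2·15 = 23; r = 26 − 23 = 3
x=17: ŷ = -7 + 2·17 = 27; r = 23 − 27 = -4
x=19: ŷ = -7 + 2·19 = 31; r = 32 − 31 = 1
x=21: ŷ = -7 + 2·21 = 35; r = 35 − 35 = 0

-2, 1, 2, -1, 3, -4, 1, 0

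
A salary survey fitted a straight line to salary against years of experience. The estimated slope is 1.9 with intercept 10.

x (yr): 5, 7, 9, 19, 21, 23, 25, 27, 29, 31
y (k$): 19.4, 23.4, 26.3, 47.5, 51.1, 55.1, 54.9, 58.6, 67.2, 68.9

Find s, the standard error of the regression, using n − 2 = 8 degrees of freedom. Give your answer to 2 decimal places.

x=5: ŷ = 10 + 1.9·5 = 19.5; r = 19.4 − 19.5 = -0.1
x=7: ŷ = 10 + 1.9·7 = 23.3; r = 23.4 − 23.3 = 0.1
x=9: ŷ = 10 + 1.9·9 = 27.1; r = 26.3 − 27.1 = -0.8
x=19: ŷ = 10 + 1.9·19 = 46.1; r = 47.5 − 46.1 = 1.4
x=21: ŷ = 10 + 1.9·21 = 49.9; r = 51.1 − 49.9 = 1.2
x=23: ŷ = 10 + 1.9·23 = 53.7; r = 55.1 − 53.7 = 1.4
x=25: ŷ = 10 + 1.9·25 = 57.5; r = 54.9 − 57.5 = -2.6
x=27: ŷ = 10 + 1.9·27 = 61.3; r = 58.6 − 61.3 = -2.7
x=29: ŷ = 10 + 1.9·29 = 65.1; r = 67.2 − 65.1 = 2.1
x=31: ŷ = 10 + 1.9·31 = 68.9; r = 68.9 − 68.9 = 0
SSE = 0.01 + 0.01 + 0.64 + 1.96 + 1.44 + 1.96 + 6.76 + 7.29 + 4.41 + 0 = 24.48
s = √(24.48/8) = √3.06 ≈ 1.75

s = 1.75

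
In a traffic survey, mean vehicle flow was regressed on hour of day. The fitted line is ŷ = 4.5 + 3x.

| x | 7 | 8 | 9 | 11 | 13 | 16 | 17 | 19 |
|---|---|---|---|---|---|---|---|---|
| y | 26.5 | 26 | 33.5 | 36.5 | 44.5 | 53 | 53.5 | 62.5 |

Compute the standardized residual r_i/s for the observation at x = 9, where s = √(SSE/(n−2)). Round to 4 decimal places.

x=7: ŷ = 4.5 + 3·7 = 25.5; r = 26.5 − 25.5 = 1
x=8: ŷ = 4.5 + 3·8 = 28.5; r = 26 − 28.5 = -2.5
x=9: ŷ = 4.5 + 3·9 = 31.5; r = 33.5 − 31.5 = 2
x=11: ŷ = 4.5 + 3·11 = 37.5; r = 36.5 − 37.5 = -1
x=13: ŷ = 4.5 + 3·13 = 43.5; r = 44.5 − 43.5 = 1
x=16: ŷ = 4.5 + 3·16 = 52.5; r = 53 − 52.5 = 0.5
x=17: ŷ = 4.5 + 3·17 = 55.5; r = 53.5 − 55.5 = -2
x=19: ŷ = 4.5 + 3·19 = 61.5; r = 62.5 − 61.5 = 1
SSE = 1 + 6.25 + 4 + 1 + 1 + 0.25 + 4 + 1 = 18.5
s = √(18.5/6) = 1.75594
r/s = 2 / 1.75594 = 1.1390

1.1390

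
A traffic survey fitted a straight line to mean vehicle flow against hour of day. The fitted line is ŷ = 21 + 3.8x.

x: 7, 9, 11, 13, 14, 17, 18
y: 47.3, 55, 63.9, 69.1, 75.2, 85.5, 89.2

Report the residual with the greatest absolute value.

e = -1.3

x=7: ŷ = 21 + 3.8·7 = 47.6; e = 47.3 − 47.6 = -0.3
x=9: ŷ = 21 + 3.8·9 = 55.2; e = 55 − 55.2 = -0.2
x=11: ŷ = 21 + 3.8·11 = 62.8; e = 63.9 − 62.8 = 1.1
x=13: ŷ = 21 + 3.8·13 = 70.4; e = 69.1 − 70.4 = -1.3
x=14: ŷ = 21 + 3.8·14 = 74.2; e = 75.2 − 74.2 = 1
x=17: ŷ = 21 + 3.8·17 = 85.6; e = 85.5 − 85.6 = -0.1
x=18: ŷ = 21 + 3.8·18 = 89.4; e = 89.2 − 89.4 = -0.2
Largest |e| is 1.3 at x = 13, residual -1.3.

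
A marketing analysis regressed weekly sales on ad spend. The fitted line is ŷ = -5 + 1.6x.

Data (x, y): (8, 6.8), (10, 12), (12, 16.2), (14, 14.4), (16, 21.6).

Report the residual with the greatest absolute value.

r = -3

x=8: ŷ = -5 + 1.6·8 = 7.8; r = 6.8 − 7.8 = -1
x=10: ŷ = -5 + 1.6·10 = 11; r = 12 − 11 = 1
x=12: ŷ = -5 + 1.6·12 = 14.2; r = 16.2 − 14.2 = 2
x=14: ŷ = -5 + 1.6·14 = 17.4; r = 14.4 − 17.4 = -3
x=16: ŷ = -5 + 1.6·16 = 20.6; r = 21.6 − 20.6 = 1
Largest |r| is 3 at x = 14, residual -3.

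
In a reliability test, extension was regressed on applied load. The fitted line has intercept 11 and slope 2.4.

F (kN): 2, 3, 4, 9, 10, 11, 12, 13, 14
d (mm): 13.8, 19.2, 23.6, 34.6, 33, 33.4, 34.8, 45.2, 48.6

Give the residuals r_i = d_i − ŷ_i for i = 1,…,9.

-2, 1, 3, 2, -2, -4, -5, 3, 4

F=2: ŷ = 11 + 2.4·2 = 15.8; r = 13.8 − 15.8 = -2
F=3: ŷ = 11 + 2.4·3 = 18.2; r = 19.2 − 18.2 = 1
F=4: ŷ = 11 + 2.4·4 = 20.6; r = 23.6 − 20.6 = 3
F=9: ŷ = 11 + 2.4·9 = 32.6; r = 34.6 − 32.6 = 2
F=10: ŷ = 11 + 2.4·10 = 35; r = 33 − 35 = -2
F=11: ŷ = 11 + 2.4·11 = 37.4; r = 33.4 − 37.4 = -4
F=12: ŷ = 11 + 2.4·12 = 39.8; r = 34.8 − 39.8 = -5
F=13: ŷ = 11 + 2.4·13 = 42.2; r = 45.2 − 42.2 = 3
F=14: ŷ = 11 + 2.4·14 = 44.6; r = 48.6 − 44.6 = 4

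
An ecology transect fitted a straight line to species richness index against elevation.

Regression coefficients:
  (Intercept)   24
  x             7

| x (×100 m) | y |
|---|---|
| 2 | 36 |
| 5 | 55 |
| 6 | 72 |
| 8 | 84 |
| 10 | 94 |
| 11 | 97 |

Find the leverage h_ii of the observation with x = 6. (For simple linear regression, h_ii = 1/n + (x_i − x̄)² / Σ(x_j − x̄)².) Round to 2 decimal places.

h = 0.18

x̄ = (2 + 5 + 6 + 8 + 10 + 11)/6 = 7
Σ(x − x̄)² = 25 + 4 + 1 + 1 + 9 + 16 = 56
h = 1/6 + (-1)²/56 = 0.166667 + 0.0178571 = 0.18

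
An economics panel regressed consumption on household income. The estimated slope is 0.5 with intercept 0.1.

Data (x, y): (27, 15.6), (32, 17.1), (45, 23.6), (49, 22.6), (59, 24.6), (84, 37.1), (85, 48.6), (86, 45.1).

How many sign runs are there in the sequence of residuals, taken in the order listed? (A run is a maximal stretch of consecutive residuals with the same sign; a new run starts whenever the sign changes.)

3 runs

x=27: ŷ = 0.1 + 0.5·27 = 13.6; e = 15.6 − 13.6 = 2
x=32: ŷ = 0.1 + 0.5·32 = 16.1; e = 17.1 − 16.1 = 1
x=45: ŷ = 0.1 + 0.5·45 = 22.6; e = 23.6 − 22.6 = 1
x=49: ŷ = 0.1 + 0.5·49 = 24.6; e = 22.6 − 24.6 = -2
x=59: ŷ = 0.1 + 0.5·59 = 29.6; e = 24.6 − 29.6 = -5
x=84: ŷ = 0.1 + 0.5·84 = 42.1; e = 37.1 − 42.1 = -5
x=85: ŷ = 0.1 + 0.5·85 = 42.6; e = 48.6 − 42.6 = 6
x=86: ŷ = 0.1 + 0.5·86 = 43.1; e = 45.1 − 43.1 = 2
Signs: + + + − − − + +
Runs: +×3, −×3, +×2 → 3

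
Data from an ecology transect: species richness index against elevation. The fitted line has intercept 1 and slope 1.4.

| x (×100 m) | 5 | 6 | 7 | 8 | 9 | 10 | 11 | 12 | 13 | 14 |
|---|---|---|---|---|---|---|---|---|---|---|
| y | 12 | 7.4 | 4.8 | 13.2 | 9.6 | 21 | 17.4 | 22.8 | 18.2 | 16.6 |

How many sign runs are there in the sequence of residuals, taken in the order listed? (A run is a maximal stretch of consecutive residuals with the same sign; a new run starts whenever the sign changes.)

6 runs

x=5: ŷ = 1 + 1.4·5 = 8; e = 12 − 8 = 4
x=6: ŷ = 1 + 1.4·6 = 9.4; e = 7.4 − 9.4 = -2
x=7: ŷ = 1 + 1.4·7 = 10.8; e = 4.8 − 10.8 = -6
x=8: ŷ = 1 + 1.4·8 = 12.2; e = 13.2 − 12.2 = 1
x=9: ŷ = 1 + 1.4·9 = 13.6; e = 9.6 − 13.6 = -4
x=10: ŷ = 1 + 1.4·10 = 15; e = 21 − 15 = 6
x=11: ŷ = 1 + 1.4·11 = 16.4; e = 17.4 − 16.4 = 1
x=12: ŷ = 1 + 1.4·12 = 17.8; e = 22.8 − 17.8 = 5
x=13: ŷ = 1 + 1.4·13 = 19.2; e = 18.2 − 19.2 = -1
x=14: ŷ = 1 + 1.4·14 = 20.6; e = 16.6 − 20.6 = -4
Signs: + − − + − + + + − −
Runs: +×1, −×2, +×1, −×1, +×3, −×2 → 6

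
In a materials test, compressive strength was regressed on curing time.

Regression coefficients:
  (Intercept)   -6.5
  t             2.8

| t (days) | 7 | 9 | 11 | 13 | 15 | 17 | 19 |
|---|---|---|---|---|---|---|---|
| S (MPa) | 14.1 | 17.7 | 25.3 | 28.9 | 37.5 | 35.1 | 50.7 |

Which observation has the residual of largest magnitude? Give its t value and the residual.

t = 17, r = -6

t=7: Ŝ = -6.5 + 2.8·7 = 13.1; r = 14.1 − 13.1 = 1
t=9: Ŝ = -6.5 + 2.8·9 = 18.7; r = 17.7 − 18.7 = -1
t=11: Ŝ = -6.5 + 2.8·11 = 24.3; r = 25.3 − 24.3 = 1
t=13: Ŝ = -6.5 + 2.8·13 = 29.9; r = 28.9 − 29.9 = -1
t=15: Ŝ = -6.5 + 2.8·15 = 35.5; r = 37.5 − 35.5 = 2
t=17: Ŝ = -6.5 + 2.8·17 = 41.1; r = 35.1 − 41.1 = -6
t=19: Ŝ = -6.5 + 2.8·19 = 46.7; r = 50.7 − 46.7 = 4
Largest |r| is 6 at t = 17, residual -6.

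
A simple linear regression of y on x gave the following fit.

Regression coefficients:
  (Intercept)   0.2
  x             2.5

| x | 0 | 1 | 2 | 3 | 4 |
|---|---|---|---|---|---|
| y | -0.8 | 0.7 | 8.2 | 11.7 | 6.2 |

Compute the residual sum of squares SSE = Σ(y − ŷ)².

x=0: ŷ = 0.2 + 2.5·0 = 0.2; e = -0.8 − 0.2 = -1
x=1: ŷ = 0.2 + 2.5·1 = 2.7; e = 0.7 − 2.7 = -2
x=2: ŷ = 0.2 + 2.5·2 = 5.2; e = 8.2 − 5.2 = 3
x=3: ŷ = 0.2 + 2.5·3 = 7.7; e = 11.7 − 7.7 = 4
x=4: ŷ = 0.2 + 2.5·4 = 10.2; e = 6.2 − 10.2 = -4
SSE = 1 + 4 + 9 + 16 + 16 = 46

SSE = 46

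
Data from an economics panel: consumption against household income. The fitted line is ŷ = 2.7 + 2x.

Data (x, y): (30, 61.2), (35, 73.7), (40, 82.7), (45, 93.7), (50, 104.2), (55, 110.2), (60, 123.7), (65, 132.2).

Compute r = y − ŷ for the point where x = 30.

r = -1.5

ŷ = 2.7 + 2·30 = 62.7
r = 61.2 − 62.7 = -1.5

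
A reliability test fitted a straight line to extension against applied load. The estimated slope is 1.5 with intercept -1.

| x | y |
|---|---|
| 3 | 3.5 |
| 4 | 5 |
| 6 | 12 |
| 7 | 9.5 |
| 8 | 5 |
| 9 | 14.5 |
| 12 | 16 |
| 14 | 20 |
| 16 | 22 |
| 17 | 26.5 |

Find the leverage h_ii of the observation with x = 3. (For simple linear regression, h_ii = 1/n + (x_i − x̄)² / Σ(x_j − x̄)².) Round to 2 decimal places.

h = 0.30

x̄ = (3 + 4 + 6 + 7 + 8 + 9 + 12 + 14 + 16 + 17)/10 = 9.6
Σ(x − x̄)² = 43.56 + 31.36 + 12.96 + 6.76 + 2.56 + 0.36 + 5.76 + 19.36 + 40.96 + 54.76 = 218.4
h = 1/10 + (-6.6)²/218.4 = 0.1 + 0.199451 = 0.30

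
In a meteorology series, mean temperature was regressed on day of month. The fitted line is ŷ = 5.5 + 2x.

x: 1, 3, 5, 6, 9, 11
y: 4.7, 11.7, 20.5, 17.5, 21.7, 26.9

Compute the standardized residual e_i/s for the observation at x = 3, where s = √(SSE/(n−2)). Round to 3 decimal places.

x=1: ŷ = 5.5 + 2·1 = 7.5; e = 4.7 − 7.5 = -2.8
x=3: ŷ = 5.5 + 2·3 = 11.5; e = 11.7 − 11.5 = 0.2
x=5: ŷ = 5.5 + 2·5 = 15.5; e = 20.5 − 15.5 = 5
x=6: ŷ = 5.5 + 2·6 = 17.5; e = 17.5 − 17.5 = 0
x=9: ŷ = 5.5 + 2·9 = 23.5; e = 21.7 − 23.5 = -1.8
x=11: ŷ = 5.5 + 2·11 = 27.5; e = 26.9 − 27.5 = -0.6
SSE = 7.84 + 0.04 + 25 + 0 + 3.24 + 0.36 = 36.48
s = √(36.48/4) = 3.01993
e/s = 0.2 / 3.01993 = 0.066

0.066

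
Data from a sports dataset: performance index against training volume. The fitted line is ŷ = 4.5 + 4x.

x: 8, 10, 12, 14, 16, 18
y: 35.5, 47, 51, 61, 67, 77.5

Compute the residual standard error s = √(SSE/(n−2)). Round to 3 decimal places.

s = 1.803

x=8: ŷ = 4.5 + 4·8 = 36.5; e = 35.5 − 36.5 = -1
x=10: ŷ = 4.5 + 4·10 = 44.5; e = 47 − 44.5 = 2.5
x=12: ŷ = 4.5 + 4·12 = 52.5; e = 51 − 52.5 = -1.5
x=14: ŷ = 4.5 + 4·14 = 60.5; e = 61 − 60.5 = 0.5
x=16: ŷ = 4.5 + 4·16 = 68.5; e = 67 − 68.5 = -1.5
x=18: ŷ = 4.5 + 4·18 = 76.5; e = 77.5 − 76.5 = 1
SSE = 1 + 6.25 + 2.25 + 0.25 + 2.25 + 1 = 13
s = √(13/4) = √3.25 ≈ 1.803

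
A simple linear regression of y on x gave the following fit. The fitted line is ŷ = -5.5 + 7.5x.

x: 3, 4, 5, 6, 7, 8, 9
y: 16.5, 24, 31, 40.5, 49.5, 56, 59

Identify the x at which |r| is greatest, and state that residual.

x = 9, r = -3

x=3: ŷ = -5.5 + 7.5·3 = 17; r = 16.5 − 17 = -0.5
x=4: ŷ = -5.5 + 7.5·4 = 24.5; r = 24 − 24.5 = -0.5
x=5: ŷ = -5.5 + 7.5·5 = 32; r = 31 − 32 = -1
x=6: ŷ = -5.5 + 7.5·6 = 39.5; r = 40.5 − 39.5 = 1
x=7: ŷ = -5.5 + 7.5·7 = 47; r = 49.5 − 47 = 2.5
x=8: ŷ = -5.5 + 7.5·8 = 54.5; r = 56 − 54.5 = 1.5
x=9: ŷ = -5.5 + 7.5·9 = 62; r = 59 − 62 = -3
Largest |r| is 3 at x = 9, residual -3.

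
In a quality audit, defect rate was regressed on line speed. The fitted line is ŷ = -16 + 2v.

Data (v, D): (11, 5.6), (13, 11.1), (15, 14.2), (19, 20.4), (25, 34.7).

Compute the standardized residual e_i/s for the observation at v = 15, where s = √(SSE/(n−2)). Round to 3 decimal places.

v=11: ŷ = -16 + 2·11 = 6; e = 5.6 − 6 = -0.4
v=13: ŷ = -16 + 2·13 = 10; e = 11.1 − 10 = 1.1
v=15: ŷ = -16 + 2·15 = 14; e = 14.2 − 14 = 0.2
v=19: ŷ = -16 + 2·19 = 22; e = 20.4 − 22 = -1.6
v=25: ŷ = -16 + 2·25 = 34; e = 34.7 − 34 = 0.7
SSE = 0.16 + 1.21 + 0.04 + 2.56 + 0.49 = 4.46
s = √(4.46/3) = 1.21929
e/s = 0.2 / 1.21929 = 0.164

0.164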